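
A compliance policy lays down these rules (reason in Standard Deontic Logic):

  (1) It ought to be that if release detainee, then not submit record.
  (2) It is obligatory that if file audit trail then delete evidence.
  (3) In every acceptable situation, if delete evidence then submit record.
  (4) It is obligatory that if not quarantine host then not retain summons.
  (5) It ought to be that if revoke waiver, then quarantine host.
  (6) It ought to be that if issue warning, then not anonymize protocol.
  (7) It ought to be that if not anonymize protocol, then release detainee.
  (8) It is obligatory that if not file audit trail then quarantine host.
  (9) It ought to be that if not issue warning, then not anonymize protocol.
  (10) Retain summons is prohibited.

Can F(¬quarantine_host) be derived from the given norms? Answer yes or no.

By case analysis on issue_warning: premise 6 gives O(issue_warning → ¬anonymize_protocol) and premise 9 gives O(¬issue_warning → ¬anonymize_protocol), so O(¬anonymize_protocol) either way.
Premise 7 is O(¬anonymize_protocol → release_detainee); since O(¬anonymize_protocol), deontic closure gives O(release_detainee).
Premise 1 is O(release_detainee → ¬submit_record); since O(release_detainee), deontic closure gives O(¬submit_record).
Premise 3, O(delete_evidence → submit_record), contraposes to O(¬submit_record → ¬delete_evidence); with O(¬submit_record) we get O(¬delete_evidence).
Premise 2, O(file_audit_trail → delete_evidence), contraposes to O(¬delete_evidence → ¬file_audit_trail); with O(¬delete_evidence) we get O(¬file_audit_trail).
Applying K to premise 8 (O(¬file_audit_trail → quarantine_host)) and O(¬file_audit_trail) yields O(quarantine_host).
Premises 4, 5, 10 do not contribute to this derivation.
So O(quarantine_host) holds, i.e. F(¬quarantine_host). The claim follows.

Yes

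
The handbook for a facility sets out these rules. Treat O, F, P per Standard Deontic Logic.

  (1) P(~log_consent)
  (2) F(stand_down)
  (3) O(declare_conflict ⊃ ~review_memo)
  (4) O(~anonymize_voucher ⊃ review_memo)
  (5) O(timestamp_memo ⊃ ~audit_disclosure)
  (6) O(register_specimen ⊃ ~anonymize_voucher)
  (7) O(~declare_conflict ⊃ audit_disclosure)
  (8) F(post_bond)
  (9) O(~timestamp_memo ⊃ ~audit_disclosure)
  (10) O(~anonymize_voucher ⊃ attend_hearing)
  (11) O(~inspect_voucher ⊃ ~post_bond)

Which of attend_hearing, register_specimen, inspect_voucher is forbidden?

By case analysis on ~timestamp_memo: premise 9 gives O(~timestamp_memo ⊃ ~audit_disclosure) and premise 5 gives O(timestamp_memo ⊃ ~audit_disclosure), so O(~audit_disclosure) either way.
Premise 7 is O(~declare_conflict ⊃ audit_disclosure); contrapositively O(~audit_disclosure ⊃ declare_conflict). Since O(~audit_disclosure) holds, K gives O(declare_conflict).
From O(declare_conflict) and premise 3, O(declare_conflict ⊃ ~review_memo), we obtain O(~review_memo).
Premise 4, O(~anonymize_voucher ⊃ review_memo), contraposes to O(~review_memo ⊃ anonymize_voucher); with O(~review_memo) we get O(anonymize_voucher).
The contrapositive of premise 6 (O(register_specimen ⊃ ~anonymize_voucher)) is O(anonymize_voucher ⊃ ~register_specimen), and O(anonymize_voucher) is already established, so O(~register_specimen).
So O(~register_specimen) holds, i.e. register_specimen is forbidden. None of the other listed options is forbidden under the premises.

register_specimen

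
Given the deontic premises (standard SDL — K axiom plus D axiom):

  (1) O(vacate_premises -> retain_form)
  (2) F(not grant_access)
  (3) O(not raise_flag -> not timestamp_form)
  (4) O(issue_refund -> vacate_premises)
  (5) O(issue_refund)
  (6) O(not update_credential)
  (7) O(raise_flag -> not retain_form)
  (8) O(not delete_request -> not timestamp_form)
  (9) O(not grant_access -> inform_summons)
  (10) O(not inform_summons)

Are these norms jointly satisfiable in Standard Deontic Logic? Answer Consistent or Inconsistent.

Premise 9 is O(not grant_access -> inform_summons), but O(not grant_access) is not derivable from the premises, so it does not yield O(inform_summons).
So O(inform_summons) is not derivable, and the apparent clash with O(not inform_summons) does not arise.
A world satisfying every obligation exists (e.g. delete_request=false, grant_access=true, inform_summons=false, issue_refund=true, raise_flag=false, retain_form=true, timestamp_form=false, update_credential=false, vacate_premises=true); no atom is both obligatory and forbidden, so the set is consistent.

Consistent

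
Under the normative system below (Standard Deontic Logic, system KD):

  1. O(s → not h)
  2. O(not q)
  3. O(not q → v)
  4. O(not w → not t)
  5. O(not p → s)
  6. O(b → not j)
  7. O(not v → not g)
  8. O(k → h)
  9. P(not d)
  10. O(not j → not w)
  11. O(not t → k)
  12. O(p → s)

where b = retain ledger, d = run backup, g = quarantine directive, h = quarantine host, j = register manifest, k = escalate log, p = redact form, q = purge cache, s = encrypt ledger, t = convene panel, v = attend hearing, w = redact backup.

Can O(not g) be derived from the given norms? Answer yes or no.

No

Premise 7 is O(not v → not g), but O(not v) is not derivable from the premises, so it does not yield O(not g).
No other premise forces O(not g). An ideal world satisfying every premise can still have not g false, so O(not g) is not derivable.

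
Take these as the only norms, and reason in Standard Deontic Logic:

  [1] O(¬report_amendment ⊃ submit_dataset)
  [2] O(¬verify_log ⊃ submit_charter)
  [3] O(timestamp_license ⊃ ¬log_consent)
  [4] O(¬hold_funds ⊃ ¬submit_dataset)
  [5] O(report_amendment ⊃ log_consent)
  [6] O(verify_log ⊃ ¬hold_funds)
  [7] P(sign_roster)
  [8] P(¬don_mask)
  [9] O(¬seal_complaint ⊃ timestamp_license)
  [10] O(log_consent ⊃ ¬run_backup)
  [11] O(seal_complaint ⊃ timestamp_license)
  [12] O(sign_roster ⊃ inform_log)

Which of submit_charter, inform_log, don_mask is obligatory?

submit_charter

By case analysis on seal_complaint: premise 11 gives O(seal_complaint ⊃ timestamp_license) and premise 9 gives O(¬seal_complaint ⊃ timestamp_license), so O(timestamp_license) either way.
Applying K to premise 3 (O(timestamp_license ⊃ ¬log_consent)) and O(timestamp_license) yields O(¬log_consent).
Premise 5, O(report_amendment ⊃ log_consent), contraposes to O(¬log_consent ⊃ ¬report_amendment); with O(¬log_consent) we get O(¬report_amendment).
With premise 1, O(¬report_amendment ⊃ submit_dataset), the K-axiom yields O(submit_dataset).
The contrapositive of premise 4 (O(¬hold_funds ⊃ ¬submit_dataset)) is O(submit_dataset ⊃ hold_funds), and O(submit_dataset) is already established, so O(hold_funds).
Premise 6 is O(verify_log ⊃ ¬hold_funds); contrapositively O(hold_funds ⊃ ¬verify_log). Since O(hold_funds) holds, K gives O(¬verify_log).
From O(¬verify_log) and premise 2, O(¬verify_log ⊃ submit_charter), we obtain O(submit_charter).
So O(submit_charter) holds — submit_charter is obligatory. None of the other listed options is made obligatory by any chain of premises.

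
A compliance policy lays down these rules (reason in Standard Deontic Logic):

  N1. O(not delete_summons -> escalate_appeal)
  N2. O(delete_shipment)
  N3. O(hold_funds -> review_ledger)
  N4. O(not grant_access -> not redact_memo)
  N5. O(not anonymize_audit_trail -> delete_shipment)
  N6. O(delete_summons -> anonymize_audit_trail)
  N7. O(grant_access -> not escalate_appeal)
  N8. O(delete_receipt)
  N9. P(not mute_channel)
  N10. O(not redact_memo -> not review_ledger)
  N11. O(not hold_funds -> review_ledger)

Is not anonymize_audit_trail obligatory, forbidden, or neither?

Forbidden

Premises 3 and 11 cover both cases: O(hold_funds -> review_ledger) and O(not hold_funds -> review_ledger). Since hold_funds ∨ not hold_funds is a tautology, O(review_ledger) follows.
Premise 10 is O(not redact_memo -> not review_ledger); contrapositively O(review_ledger -> redact_memo). Since O(review_ledger) holds, K gives O(redact_memo).
Premise 4 is O(not grant_access -> not redact_memo); contrapositively O(redact_memo -> grant_access). Since O(redact_memo) holds, K gives O(grant_access).
From O(grant_access) and premise 7, O(grant_access -> not escalate_appeal), we obtain O(not escalate_appeal).
Premise 1 is O(not delete_summons -> escalate_appeal); contrapositively O(not escalate_appeal -> delete_summons). Since O(not escalate_appeal) holds, K gives O(delete_summons).
From O(delete_summons) and premise 6, O(delete_summons -> anonymize_audit_trail), we obtain O(anonymize_audit_trail).
Premises 2, 5, 8, 9 do not contribute to this derivation.
Thus O(anonymize_audit_trail), which is F(not anonymize_audit_trail): not anonymize_audit_trail is forbidden.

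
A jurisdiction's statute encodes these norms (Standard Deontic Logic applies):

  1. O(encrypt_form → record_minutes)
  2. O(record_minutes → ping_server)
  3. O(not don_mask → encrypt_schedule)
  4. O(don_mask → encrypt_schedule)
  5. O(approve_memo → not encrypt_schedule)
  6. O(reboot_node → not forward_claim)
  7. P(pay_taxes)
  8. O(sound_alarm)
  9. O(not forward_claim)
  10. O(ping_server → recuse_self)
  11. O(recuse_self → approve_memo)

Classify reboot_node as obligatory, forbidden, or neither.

Neither

Premise 6 is O(reboot_node → not forward_claim); even if O(not forward_claim) held, inferring O(reboot_node) would be affirming the consequent — invalid.
No premise or chain of K-axiom applications forces O(reboot_node), and none forces O(not reboot_node). So reboot_node is neither obligatory nor forbidden under these norms.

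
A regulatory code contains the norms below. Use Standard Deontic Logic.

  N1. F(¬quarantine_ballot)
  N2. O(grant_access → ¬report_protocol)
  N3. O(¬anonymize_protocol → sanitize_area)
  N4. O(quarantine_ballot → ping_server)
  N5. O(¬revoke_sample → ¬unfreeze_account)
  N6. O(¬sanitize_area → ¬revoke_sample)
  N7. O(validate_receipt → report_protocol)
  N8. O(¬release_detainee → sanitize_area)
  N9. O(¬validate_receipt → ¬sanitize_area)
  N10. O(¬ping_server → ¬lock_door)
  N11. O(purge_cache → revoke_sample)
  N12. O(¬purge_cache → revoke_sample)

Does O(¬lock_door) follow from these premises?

No

Premise 10 is O(¬ping_server → ¬lock_door), but O(¬ping_server) is not derivable from the premises, so it does not yield O(¬lock_door).
No other premise forces O(¬lock_door). An ideal world satisfying every premise can still have ¬lock_door false, so O(¬lock_door) is not derivable.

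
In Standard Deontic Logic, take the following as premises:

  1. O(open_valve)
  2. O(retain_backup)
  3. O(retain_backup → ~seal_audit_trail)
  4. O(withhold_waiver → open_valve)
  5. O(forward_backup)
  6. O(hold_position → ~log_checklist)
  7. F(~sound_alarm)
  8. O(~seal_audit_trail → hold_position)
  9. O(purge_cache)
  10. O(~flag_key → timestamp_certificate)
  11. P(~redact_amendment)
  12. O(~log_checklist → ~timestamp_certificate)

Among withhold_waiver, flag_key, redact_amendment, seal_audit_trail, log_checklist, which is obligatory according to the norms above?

flag_key

Premise 2 states O(retain_backup) outright.
Applying K to premise 3 (O(retain_backup → ~seal_audit_trail)) and O(retain_backup) yields O(~seal_audit_trail).
Applying K to premise 8 (O(~seal_audit_trail → hold_position)) and O(~seal_audit_trail) yields O(hold_position).
Applying K to premise 6 (O(hold_position → ~log_checklist)) and O(hold_position) yields O(~log_checklist).
Premise 12 is O(~log_checklist → ~timestamp_certificate); since O(~log_checklist), deontic closure gives O(~timestamp_certificate).
The contrapositive of premise 10 (O(~flag_key → timestamp_certificate)) is O(~timestamp_certificate → flag_key), and O(~timestamp_certificate) is already established, so O(flag_key).
So O(flag_key) holds — flag_key is obligatory. None of the other listed options is made obligatory by any chain of premises.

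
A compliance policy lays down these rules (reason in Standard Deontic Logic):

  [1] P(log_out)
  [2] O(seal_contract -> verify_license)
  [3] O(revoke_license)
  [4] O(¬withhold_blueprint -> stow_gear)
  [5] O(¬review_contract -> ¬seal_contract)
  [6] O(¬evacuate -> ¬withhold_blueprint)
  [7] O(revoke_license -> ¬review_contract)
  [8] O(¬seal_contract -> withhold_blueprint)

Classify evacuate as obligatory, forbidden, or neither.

Premise 3 gives O(revoke_license).
With premise 7, O(revoke_license -> ¬review_contract), the K-axiom yields O(¬review_contract).
With premise 5, O(¬review_contract -> ¬seal_contract), the K-axiom yields O(¬seal_contract).
Applying K to premise 8 (O(¬seal_contract -> withhold_blueprint)) and O(¬seal_contract) yields O(withhold_blueprint).
Premise 6, O(¬evacuate -> ¬withhold_blueprint), contraposes to O(withhold_blueprint -> evacuate); with O(withhold_blueprint) we get O(evacuate).
Premises 1, 2, 4 do not contribute to this derivation.
Hence evacuate is obligatory.

Obligatory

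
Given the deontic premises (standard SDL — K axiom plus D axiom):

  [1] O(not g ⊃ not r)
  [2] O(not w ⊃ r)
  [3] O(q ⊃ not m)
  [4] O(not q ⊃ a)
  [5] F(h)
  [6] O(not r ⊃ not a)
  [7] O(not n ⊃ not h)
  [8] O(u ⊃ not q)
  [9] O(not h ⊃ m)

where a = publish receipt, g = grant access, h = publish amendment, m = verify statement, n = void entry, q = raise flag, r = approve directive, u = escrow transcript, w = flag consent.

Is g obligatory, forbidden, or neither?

F(h) at premise 5 means O(not h).
With premise 9, O(not h ⊃ m), the K-axiom yields O(m).
Premise 3 is O(q ⊃ not m); contrapositively O(m ⊃ not q). Since O(m) holds, K gives O(not q).
Premise 4 is O(not q ⊃ a); since O(not q), deontic closure gives O(a).
Premise 6 is O(not r ⊃ not a); contrapositively O(a ⊃ r). Since O(a) holds, K gives O(r).
Premise 1 is O(not g ⊃ not r); contrapositively O(r ⊃ g). Since O(r) holds, K gives O(g).
Premises 2, 7, 8 do not contribute to this derivation.
Hence g is obligatory.

Obligatory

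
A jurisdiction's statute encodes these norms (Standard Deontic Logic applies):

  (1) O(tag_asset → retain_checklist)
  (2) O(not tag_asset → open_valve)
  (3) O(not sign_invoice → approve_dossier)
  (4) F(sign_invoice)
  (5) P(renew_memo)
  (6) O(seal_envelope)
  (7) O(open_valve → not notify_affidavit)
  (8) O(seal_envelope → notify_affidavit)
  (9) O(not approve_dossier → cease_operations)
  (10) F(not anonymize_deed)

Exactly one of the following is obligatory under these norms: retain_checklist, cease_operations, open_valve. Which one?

Premise 6 gives O(seal_envelope).
Applying K to premise 8 (O(seal_envelope → notify_affidavit)) and O(seal_envelope) yields O(notify_affidavit).
Premise 7, O(open_valve → not notify_affidavit), contraposes to O(notify_affidavit → not open_valve); with O(notify_affidavit) we get O(not open_valve).
Premise 2, O(not tag_asset → open_valve), contraposes to O(not open_valve → tag_asset); with O(not open_valve) we get O(tag_asset).
Premise 1 is O(tag_asset → retain_checklist); since O(tag_asset), deontic closure gives O(retain_checklist).
So O(retain_checklist) holds — retain_checklist is obligatory. None of the other listed options is made obligatory by any chain of premises.

retain_checklist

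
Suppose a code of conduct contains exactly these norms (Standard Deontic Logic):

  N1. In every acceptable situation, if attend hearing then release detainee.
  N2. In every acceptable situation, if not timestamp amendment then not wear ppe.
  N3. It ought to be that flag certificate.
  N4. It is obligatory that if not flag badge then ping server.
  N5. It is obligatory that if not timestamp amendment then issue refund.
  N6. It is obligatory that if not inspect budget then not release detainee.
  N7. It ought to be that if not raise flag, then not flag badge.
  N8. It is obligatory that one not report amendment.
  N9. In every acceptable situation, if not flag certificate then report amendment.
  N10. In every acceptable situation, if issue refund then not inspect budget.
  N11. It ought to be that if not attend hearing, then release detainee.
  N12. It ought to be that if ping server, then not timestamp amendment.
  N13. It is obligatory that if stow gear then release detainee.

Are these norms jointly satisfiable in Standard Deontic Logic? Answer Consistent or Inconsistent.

Consistent

Premise 9 is O(¬flag_certificate → report_amendment), but O(¬flag_certificate) is not derivable from the premises, so it does not yield O(report_amendment).
So O(report_amendment) is not derivable, and the apparent clash with O(¬report_amendment) does not arise.
A world satisfying every obligation exists (e.g. attend_hearing=false, flag_badge=true, flag_certificate=true, inspect_budget=true, issue_refund=false, ping_server=false, raise_flag=true, release_detainee=true, report_amendment=false, stow_gear=false, timestamp_amendment=true, wear_ppe=false); no atom is both obligatory and forbidden, so the set is consistent.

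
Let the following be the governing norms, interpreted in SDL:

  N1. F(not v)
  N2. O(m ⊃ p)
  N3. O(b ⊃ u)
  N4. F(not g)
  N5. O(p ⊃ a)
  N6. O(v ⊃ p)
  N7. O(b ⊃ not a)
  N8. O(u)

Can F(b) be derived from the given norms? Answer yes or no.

Yes

Premise 1 is F(not v), i.e. O(v).
From O(v) and premise 6, O(v ⊃ p), we obtain O(p).
With premise 5, O(p ⊃ a), the K-axiom yields O(a).
Premise 7 is O(b ⊃ not a); contrapositively O(a ⊃ not b). Since O(a) holds, K gives O(not b).
Premises 2, 3, 4, 8 do not contribute to this derivation.
So O(not b) holds, i.e. F(b). The claim follows.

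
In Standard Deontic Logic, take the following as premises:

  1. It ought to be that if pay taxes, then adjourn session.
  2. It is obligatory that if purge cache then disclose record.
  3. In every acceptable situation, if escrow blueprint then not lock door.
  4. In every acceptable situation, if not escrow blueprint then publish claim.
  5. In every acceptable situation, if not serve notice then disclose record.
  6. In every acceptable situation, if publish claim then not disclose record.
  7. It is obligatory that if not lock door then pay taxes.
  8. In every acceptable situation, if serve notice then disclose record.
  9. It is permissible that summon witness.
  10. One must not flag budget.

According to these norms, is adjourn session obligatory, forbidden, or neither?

Obligatory

By case analysis on ¬serve_notice: premise 5 gives O(¬serve_notice → disclose_record) and premise 8 gives O(serve_notice → disclose_record), so O(disclose_record) either way.
Premise 6, O(publish_claim → ¬disclose_record), contraposes to O(disclose_record → ¬publish_claim); with O(disclose_record) we get O(¬publish_claim).
The contrapositive of premise 4 (O(¬escrow_blueprint → publish_claim)) is O(¬publish_claim → escrow_blueprint), and O(¬publish_claim) is already established, so O(escrow_blueprint).
With premise 3, O(escrow_blueprint → ¬lock_door), the K-axiom yields O(¬lock_door).
With premise 7, O(¬lock_door → pay_taxes), the K-axiom yields O(pay_taxes).
From O(pay_taxes) and premise 1, O(pay_taxes → adjourn_session), we obtain O(adjourn_session).
Premises 2, 9, 10 do not contribute to this derivation.
Hence adjourn_session is obligatory.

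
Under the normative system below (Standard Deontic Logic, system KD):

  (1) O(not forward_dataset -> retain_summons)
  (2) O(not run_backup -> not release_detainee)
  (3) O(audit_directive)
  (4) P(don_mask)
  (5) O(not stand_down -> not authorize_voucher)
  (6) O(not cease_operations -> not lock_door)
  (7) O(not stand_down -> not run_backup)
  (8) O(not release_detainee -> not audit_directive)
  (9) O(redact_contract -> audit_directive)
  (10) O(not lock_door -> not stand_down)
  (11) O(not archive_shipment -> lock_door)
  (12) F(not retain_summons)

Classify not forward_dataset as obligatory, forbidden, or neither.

Neither

Premise 1 is O(not forward_dataset -> retain_summons); even if O(retain_summons) held, inferring O(not forward_dataset) would be affirming the consequent — invalid.
No premise or chain of K-axiom applications forces O(not forward_dataset), and none forces O(forward_dataset). So not forward_dataset is neither obligatory nor forbidden under these norms.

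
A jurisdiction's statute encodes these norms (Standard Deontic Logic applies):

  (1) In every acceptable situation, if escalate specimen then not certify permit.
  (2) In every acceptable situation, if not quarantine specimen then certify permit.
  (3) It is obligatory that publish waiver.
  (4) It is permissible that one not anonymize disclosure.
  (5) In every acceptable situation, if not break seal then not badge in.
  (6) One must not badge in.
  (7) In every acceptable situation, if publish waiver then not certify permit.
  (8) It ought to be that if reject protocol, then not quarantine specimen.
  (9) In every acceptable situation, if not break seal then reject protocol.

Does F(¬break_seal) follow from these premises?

Premise 3 states O(publish_waiver) outright.
Premise 7 is O(publish_waiver → ¬certify_permit); since O(publish_waiver), deontic closure gives O(¬certify_permit).
Premise 2, O(¬quarantine_specimen → certify_permit), contraposes to O(¬certify_permit → quarantine_specimen); with O(¬certify_permit) we get O(quarantine_specimen).
The contrapositive of premise 8 (O(reject_protocol → ¬quarantine_specimen)) is O(quarantine_specimen → ¬reject_protocol), and O(quarantine_specimen) is already established, so O(¬reject_protocol).
Premise 9, O(¬break_seal → reject_protocol), contraposes to O(¬reject_protocol → break_seal); with O(¬reject_protocol) we get O(break_seal).
Premises 1, 4, 5, 6 do not contribute to this derivation.
So O(break_seal) holds, i.e. F(¬break_seal). The claim follows.

Yes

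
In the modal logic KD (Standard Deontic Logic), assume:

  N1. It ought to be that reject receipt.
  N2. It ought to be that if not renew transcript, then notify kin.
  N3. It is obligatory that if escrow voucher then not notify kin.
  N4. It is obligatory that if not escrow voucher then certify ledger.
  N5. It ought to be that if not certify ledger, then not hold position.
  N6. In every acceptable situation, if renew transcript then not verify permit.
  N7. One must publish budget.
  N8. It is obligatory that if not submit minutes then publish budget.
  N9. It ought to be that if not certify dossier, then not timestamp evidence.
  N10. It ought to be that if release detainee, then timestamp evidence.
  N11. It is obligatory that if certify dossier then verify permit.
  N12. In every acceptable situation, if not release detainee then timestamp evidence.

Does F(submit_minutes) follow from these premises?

Premise 8 is O(¬submit_minutes → publish_budget); even if O(publish_budget) held, inferring O(¬submit_minutes) would be affirming the consequent — invalid.
No other premise forces O(¬submit_minutes). An ideal world satisfying every premise can still have submit_minutes true, so F(submit_minutes) is not derivable.

No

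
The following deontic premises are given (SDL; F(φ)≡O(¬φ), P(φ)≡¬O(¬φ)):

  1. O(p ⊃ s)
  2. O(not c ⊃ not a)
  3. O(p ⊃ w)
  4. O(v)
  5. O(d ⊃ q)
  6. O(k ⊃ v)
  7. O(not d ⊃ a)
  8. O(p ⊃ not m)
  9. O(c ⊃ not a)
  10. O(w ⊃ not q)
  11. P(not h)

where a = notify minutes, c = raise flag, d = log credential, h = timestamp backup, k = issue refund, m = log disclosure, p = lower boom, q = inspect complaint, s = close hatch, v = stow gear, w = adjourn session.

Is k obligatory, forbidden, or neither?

Neither

Premise 6 is O(k ⊃ v); even if O(v) held, inferring O(k) would be affirming the consequent — invalid.
No premise or chain of K-axiom applications forces O(k), and none forces O(not k). So k is neither obligatory nor forbidden under these norms.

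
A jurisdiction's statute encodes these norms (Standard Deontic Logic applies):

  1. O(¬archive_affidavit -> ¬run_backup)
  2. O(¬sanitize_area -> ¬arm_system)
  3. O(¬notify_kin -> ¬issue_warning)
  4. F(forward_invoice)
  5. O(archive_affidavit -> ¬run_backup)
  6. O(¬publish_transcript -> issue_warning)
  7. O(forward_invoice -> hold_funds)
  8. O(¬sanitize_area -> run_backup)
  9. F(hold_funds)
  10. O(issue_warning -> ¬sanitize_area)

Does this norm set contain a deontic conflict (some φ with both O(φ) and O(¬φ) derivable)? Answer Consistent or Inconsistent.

Premise 7 is O(forward_invoice -> hold_funds), but O(forward_invoice) is not derivable from the premises, so it does not yield O(hold_funds).
So O(hold_funds) is not derivable, and the apparent clash with O(¬hold_funds) does not arise.
A world satisfying every obligation exists (e.g. archive_affidavit=false, arm_system=false, forward_invoice=false, hold_funds=false, issue_warning=false, notify_kin=false, publish_transcript=true, run_backup=false, sanitize_area=true); no atom is both obligatory and forbidden, so the set is consistent.

Consistent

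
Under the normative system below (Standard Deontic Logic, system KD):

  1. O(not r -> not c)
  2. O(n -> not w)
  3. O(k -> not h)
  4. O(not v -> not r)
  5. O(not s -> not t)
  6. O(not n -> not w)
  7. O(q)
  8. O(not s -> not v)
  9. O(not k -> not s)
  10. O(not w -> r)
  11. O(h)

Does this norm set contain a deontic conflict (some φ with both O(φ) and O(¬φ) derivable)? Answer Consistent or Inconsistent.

Inconsistent

By case analysis on not n: premise 6 gives O(not n -> not w) and premise 2 gives O(n -> not w), so O(not w) either way.
From O(not w) and premise 10, O(not w -> r), we obtain O(r).
The contrapositive of premise 4 (O(not v -> not r)) is O(r -> v), and O(r) is already established, so O(v).
Premise 8 is O(not s -> not v); contrapositively O(v -> s). Since O(v) holds, K gives O(s).
Premise 9 is O(not k -> not s); contrapositively O(s -> k). Since O(s) holds, K gives O(k).
From O(k) and premise 3, O(k -> not h), we obtain O(not h).
But premise 11 directly asserts O(h).
We now have both O(not h) and O(h) — h is simultaneously obligatory and forbidden, violating the D-axiom.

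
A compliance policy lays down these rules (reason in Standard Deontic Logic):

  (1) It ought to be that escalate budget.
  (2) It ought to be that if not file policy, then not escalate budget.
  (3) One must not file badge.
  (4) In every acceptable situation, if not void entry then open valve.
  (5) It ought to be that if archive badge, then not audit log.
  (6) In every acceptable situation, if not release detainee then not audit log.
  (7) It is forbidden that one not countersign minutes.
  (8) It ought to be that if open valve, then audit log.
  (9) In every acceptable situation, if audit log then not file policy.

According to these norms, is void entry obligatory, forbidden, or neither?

From premise 1 we have O(escalate_budget).
Premise 2, O(¬file_policy → ¬escalate_budget), contraposes to O(escalate_budget → file_policy); with O(escalate_budget) we get O(file_policy).
The contrapositive of premise 9 (O(audit_log → ¬file_policy)) is O(file_policy → ¬audit_log), and O(file_policy) is already established, so O(¬audit_log).
Premise 8, O(open_valve → audit_log), contraposes to O(¬audit_log → ¬open_valve); with O(¬audit_log) we get O(¬open_valve).
Premise 4 is O(¬void_entry → open_valve); contrapositively O(¬open_valve → void_entry). Since O(¬open_valve) holds, K gives O(void_entry).
Premises 3, 5, 6, 7 do not contribute to this derivation.
Hence void_entry is obligatory.

Obligatory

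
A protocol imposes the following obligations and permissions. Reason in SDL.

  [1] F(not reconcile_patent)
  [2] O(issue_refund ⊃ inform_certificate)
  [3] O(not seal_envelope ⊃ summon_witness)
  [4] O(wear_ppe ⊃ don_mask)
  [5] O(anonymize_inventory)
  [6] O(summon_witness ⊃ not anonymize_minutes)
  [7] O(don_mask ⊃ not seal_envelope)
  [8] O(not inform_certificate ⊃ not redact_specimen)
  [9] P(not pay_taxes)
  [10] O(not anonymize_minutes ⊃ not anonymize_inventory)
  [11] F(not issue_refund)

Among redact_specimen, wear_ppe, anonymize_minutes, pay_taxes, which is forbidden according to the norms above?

Premise 5 gives O(anonymize_inventory).
Premise 10 is O(not anonymize_minutes ⊃ not anonymize_inventory); contrapositively O(anonymize_inventory ⊃ anonymize_minutes). Since O(anonymize_inventory) holds, K gives O(anonymize_minutes).
Premise 6, O(summon_witness ⊃ not anonymize_minutes), contraposes to O(anonymize_minutes ⊃ not summon_witness); with O(anonymize_minutes) we get O(not summon_witness).
The contrapositive of premise 3 (O(not seal_envelope ⊃ summon_witness)) is O(not summon_witness ⊃ seal_envelope), and O(not summon_witness) is already established, so O(seal_envelope).
Premise 7, O(don_mask ⊃ not seal_envelope), contraposes to O(seal_envelope ⊃ not don_mask); with O(seal_envelope) we get O(not don_mask).
Premise 4, O(wear_ppe ⊃ don_mask), contraposes to O(not don_mask ⊃ not wear_ppe); with O(not don_mask) we get O(not wear_ppe).
So O(not wear_ppe) holds, i.e. wear_ppe is forbidden. None of the other listed options is forbidden under the premises.

wear_ppe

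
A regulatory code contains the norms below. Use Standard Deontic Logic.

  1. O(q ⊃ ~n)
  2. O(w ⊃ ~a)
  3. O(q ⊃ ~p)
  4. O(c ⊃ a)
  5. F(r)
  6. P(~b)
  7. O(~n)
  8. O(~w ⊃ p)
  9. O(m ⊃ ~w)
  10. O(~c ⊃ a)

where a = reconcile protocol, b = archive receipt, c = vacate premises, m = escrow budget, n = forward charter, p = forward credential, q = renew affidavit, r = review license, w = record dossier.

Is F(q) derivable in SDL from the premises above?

Yes

Premises 4 and 10 are O(c ⊃ a) and O(~c ⊃ a); every ideal world satisfies c or ~c, so in either case a holds — hence O(a).
Premise 2 is O(w ⊃ ~a); contrapositively O(a ⊃ ~w). Since O(a) holds, K gives O(~w).
From O(~w) and premise 8, O(~w ⊃ p), we obtain O(p).
Premise 3 is O(q ⊃ ~p); contrapositively O(p ⊃ ~q). Since O(p) holds, K gives O(~q).
Premises 1, 5, 6, 7, 9 do not contribute to this derivation.
So O(~q) holds, i.e. F(q). The claim follows.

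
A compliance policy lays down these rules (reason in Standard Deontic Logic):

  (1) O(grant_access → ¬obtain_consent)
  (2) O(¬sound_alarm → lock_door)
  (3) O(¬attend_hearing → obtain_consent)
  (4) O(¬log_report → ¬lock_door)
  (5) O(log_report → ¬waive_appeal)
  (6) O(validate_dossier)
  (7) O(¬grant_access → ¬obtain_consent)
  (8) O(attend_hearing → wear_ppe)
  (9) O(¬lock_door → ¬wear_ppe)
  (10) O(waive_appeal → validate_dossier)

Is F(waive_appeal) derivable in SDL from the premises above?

Yes

Premises 7 and 1 cover both cases: O(¬grant_access → ¬obtain_consent) and O(grant_access → ¬obtain_consent). Since ¬grant_access ∨ grant_access is a tautology, O(¬obtain_consent) follows.
Premise 3 is O(¬attend_hearing → obtain_consent); contrapositively O(¬obtain_consent → attend_hearing). Since O(¬obtain_consent) holds, K gives O(attend_hearing).
From O(attend_hearing) and premise 8, O(attend_hearing → wear_ppe), we obtain O(wear_ppe).
Premise 9, O(¬lock_door → ¬wear_ppe), contraposes to O(wear_ppe → lock_door); with O(wear_ppe) we get O(lock_door).
Premise 4, O(¬log_report → ¬lock_door), contraposes to O(lock_door → log_report); with O(lock_door) we get O(log_report).
Applying K to premise 5 (O(log_report → ¬waive_appeal)) and O(log_report) yields O(¬waive_appeal).
Premises 2, 6, 10 do not contribute to this derivation.
So O(¬waive_appeal) holds, i.e. F(waive_appeal). The claim follows.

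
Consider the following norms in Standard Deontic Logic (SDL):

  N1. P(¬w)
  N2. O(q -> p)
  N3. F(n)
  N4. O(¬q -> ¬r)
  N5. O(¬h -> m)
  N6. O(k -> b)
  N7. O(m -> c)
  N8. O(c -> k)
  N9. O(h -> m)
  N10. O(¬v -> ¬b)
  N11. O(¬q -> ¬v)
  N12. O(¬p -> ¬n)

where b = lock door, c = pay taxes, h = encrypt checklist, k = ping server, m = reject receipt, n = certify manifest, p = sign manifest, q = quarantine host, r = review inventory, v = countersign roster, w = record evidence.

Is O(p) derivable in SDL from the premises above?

Premises 9 and 5 are O(h -> m) and O(¬h -> m); every ideal world satisfies h or ¬h, so in either case m holds — hence O(m).
Applying K to premise 7 (O(m -> c)) and O(m) yields O(c).
Premise 8 is O(c -> k); since O(c), deontic closure gives O(k).
Applying K to premise 6 (O(k -> b)) and O(k) yields O(b).
The contrapositive of premise 10 (O(¬v -> ¬b)) is O(b -> v), and O(b) is already established, so O(v).
The contrapositive of premise 11 (O(¬q -> ¬v)) is O(v -> q), and O(v) is already established, so O(q).
Applying K to premise 2 (O(q -> p)) and O(q) yields O(p).
Premises 1, 3, 4, 12 do not contribute to this derivation.
So O(p) follows.

Yes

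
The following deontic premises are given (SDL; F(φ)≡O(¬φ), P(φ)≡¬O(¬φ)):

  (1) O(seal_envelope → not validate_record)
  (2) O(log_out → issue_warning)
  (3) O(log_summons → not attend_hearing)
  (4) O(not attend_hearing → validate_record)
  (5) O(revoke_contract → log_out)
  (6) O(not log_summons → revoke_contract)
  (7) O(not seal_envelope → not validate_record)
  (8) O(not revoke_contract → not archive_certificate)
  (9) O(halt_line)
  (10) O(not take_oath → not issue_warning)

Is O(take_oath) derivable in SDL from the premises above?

Yes

Premises 1 and 7 are O(seal_envelope → not validate_record) and O(not seal_envelope → not validate_record); every ideal world satisfies seal_envelope or not seal_envelope, so in either case not validate_record holds — hence O(not validate_record).
The contrapositive of premise 4 (O(not attend_hearing → validate_record)) is O(not validate_record → attend_hearing), and O(not validate_record) is already established, so O(attend_hearing).
Premise 3, O(log_summons → not attend_hearing), contraposes to O(attend_hearing → not log_summons); with O(attend_hearing) we get O(not log_summons).
Applying K to premise 6 (O(not log_summons → revoke_contract)) and O(not log_summons) yields O(revoke_contract).
Premise 5 is O(revoke_contract → log_out); since O(revoke_contract), deontic closure gives O(log_out).
Premise 2 is O(log_out → issue_warning); since O(log_out), deontic closure gives O(issue_warning).
Premise 10, O(not take_oath → not issue_warning), contraposes to O(issue_warning → take_oath); with O(issue_warning) we get O(take_oath).
Premises 8, 9 do not contribute to this derivation.
So O(take_oath) follows.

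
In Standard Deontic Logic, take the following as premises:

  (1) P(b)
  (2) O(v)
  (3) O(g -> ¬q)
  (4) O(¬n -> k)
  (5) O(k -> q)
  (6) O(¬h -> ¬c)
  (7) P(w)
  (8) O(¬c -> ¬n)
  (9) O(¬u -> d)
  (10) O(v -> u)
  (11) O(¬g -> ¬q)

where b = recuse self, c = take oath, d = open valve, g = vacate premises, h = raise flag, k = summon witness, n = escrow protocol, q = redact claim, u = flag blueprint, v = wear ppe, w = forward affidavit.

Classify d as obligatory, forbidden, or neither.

Premise 9 is O(¬u -> d), but O(¬u) is not derivable from the premises, so it does not yield O(d).
No premise or chain of K-axiom applications forces O(d), and none forces O(¬d). So d is neither obligatory nor forbidden under these norms.

Neither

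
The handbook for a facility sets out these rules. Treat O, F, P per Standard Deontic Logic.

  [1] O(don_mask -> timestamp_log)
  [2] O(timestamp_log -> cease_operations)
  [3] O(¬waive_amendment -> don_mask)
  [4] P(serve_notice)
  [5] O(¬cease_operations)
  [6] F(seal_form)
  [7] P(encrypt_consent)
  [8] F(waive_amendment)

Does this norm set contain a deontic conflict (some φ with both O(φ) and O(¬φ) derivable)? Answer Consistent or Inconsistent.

Inconsistent

Premise 5 gives O(¬cease_operations).
The contrapositive of premise 2 (O(timestamp_log -> cease_operations)) is O(¬cease_operations -> ¬timestamp_log), and O(¬cease_operations) is already established, so O(¬timestamp_log).
Premise 1, O(don_mask -> timestamp_log), contraposes to O(¬timestamp_log -> ¬don_mask); with O(¬timestamp_log) we get O(¬don_mask).
The contrapositive of premise 3 (O(¬waive_amendment -> don_mask)) is O(¬don_mask -> waive_amendment), and O(¬don_mask) is already established, so O(waive_amendment).
Yet premise 8 is F(waive_amendment), i.e. O(¬waive_amendment).
We now have both O(waive_amendment) and O(¬waive_amendment) — waive_amendment is simultaneously obligatory and forbidden, violating the D-axiom.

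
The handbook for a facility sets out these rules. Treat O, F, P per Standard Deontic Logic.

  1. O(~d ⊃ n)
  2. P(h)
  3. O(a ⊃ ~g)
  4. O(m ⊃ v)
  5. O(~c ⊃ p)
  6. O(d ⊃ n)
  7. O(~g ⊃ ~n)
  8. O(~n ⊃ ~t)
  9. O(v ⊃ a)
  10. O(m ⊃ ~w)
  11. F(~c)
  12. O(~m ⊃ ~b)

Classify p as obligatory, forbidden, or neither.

Premise 5 is O(~c ⊃ p), but O(~c) is not derivable from the premises, so it does not yield O(p).
No premise or chain of K-axiom applications forces O(p), and none forces O(~p). So p is neither obligatory nor forbidden under these norms.

Neither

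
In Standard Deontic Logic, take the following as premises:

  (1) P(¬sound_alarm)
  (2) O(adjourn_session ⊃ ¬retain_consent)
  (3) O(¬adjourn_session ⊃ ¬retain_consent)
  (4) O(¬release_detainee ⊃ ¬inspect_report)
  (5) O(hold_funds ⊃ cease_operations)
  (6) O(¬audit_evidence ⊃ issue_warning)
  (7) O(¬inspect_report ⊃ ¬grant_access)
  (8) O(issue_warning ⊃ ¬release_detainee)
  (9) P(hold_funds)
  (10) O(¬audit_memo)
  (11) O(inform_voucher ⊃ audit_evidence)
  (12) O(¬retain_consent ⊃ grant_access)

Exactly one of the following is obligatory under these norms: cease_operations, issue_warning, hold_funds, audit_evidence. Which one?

By case analysis on ¬adjourn_session: premise 3 gives O(¬adjourn_session ⊃ ¬retain_consent) and premise 2 gives O(adjourn_session ⊃ ¬retain_consent), so O(¬retain_consent) either way.
From O(¬retain_consent) and premise 12, O(¬retain_consent ⊃ grant_access), we obtain O(grant_access).
Premise 7, O(¬inspect_report ⊃ ¬grant_access), contraposes to O(grant_access ⊃ inspect_report); with O(grant_access) we get O(inspect_report).
Premise 4 is O(¬release_detainee ⊃ ¬inspect_report); contrapositively O(inspect_report ⊃ release_detainee). Since O(inspect_report) holds, K gives O(release_detainee).
Premise 8 is O(issue_warning ⊃ ¬release_detainee); contrapositively O(release_detainee ⊃ ¬issue_warning). Since O(release_detainee) holds, K gives O(¬issue_warning).
The contrapositive of premise 6 (O(¬audit_evidence ⊃ issue_warning)) is O(¬issue_warning ⊃ audit_evidence), and O(¬issue_warning) is already established, so O(audit_evidence).
So O(audit_evidence) holds — audit_evidence is obligatory. None of the other listed options is made obligatory by any chain of premises.

audit_evidence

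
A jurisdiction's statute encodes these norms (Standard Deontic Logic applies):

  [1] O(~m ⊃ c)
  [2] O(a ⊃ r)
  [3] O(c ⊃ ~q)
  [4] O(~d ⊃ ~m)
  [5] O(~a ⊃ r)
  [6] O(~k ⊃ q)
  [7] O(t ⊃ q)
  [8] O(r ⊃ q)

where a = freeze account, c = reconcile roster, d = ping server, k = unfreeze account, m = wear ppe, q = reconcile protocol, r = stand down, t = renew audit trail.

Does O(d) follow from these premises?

Yes

By case analysis on a: premise 2 gives O(a ⊃ r) and premise 5 gives O(~a ⊃ r), so O(r) either way.
Applying K to premise 8 (O(r ⊃ q)) and O(r) yields O(q).
Premise 3, O(c ⊃ ~q), contraposes to O(q ⊃ ~c); with O(q) we get O(~c).
Premise 1 is O(~m ⊃ c); contrapositively O(~c ⊃ m). Since O(~c) holds, K gives O(m).
Premise 4 is O(~d ⊃ ~m); contrapositively O(m ⊃ d). Since O(m) holds, K gives O(d).
Premises 6, 7 do not contribute to this derivation.
So O(d) follows.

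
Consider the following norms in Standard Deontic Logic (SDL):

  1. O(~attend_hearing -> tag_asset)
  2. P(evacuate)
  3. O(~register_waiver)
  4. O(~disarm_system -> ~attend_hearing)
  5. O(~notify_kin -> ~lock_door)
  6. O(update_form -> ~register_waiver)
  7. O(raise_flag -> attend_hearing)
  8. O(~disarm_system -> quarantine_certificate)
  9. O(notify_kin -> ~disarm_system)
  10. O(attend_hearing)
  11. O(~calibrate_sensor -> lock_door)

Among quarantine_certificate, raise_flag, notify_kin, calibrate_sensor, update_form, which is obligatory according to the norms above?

calibrate_sensor

From premise 10 we have O(attend_hearing).
Premise 4, O(~disarm_system -> ~attend_hearing), contraposes to O(attend_hearing -> disarm_system); with O(attend_hearing) we get O(disarm_system).
Premise 9 is O(notify_kin -> ~disarm_system); contrapositively O(disarm_system -> ~notify_kin). Since O(disarm_system) holds, K gives O(~notify_kin).
Applying K to premise 5 (O(~notify_kin -> ~lock_door)) and O(~notify_kin) yields O(~lock_door).
The contrapositive of premise 11 (O(~calibrate_sensor -> lock_door)) is O(~lock_door -> calibrate_sensor), and O(~lock_door) is already established, so O(calibrate_sensor).
So O(calibrate_sensor) holds — calibrate_sensor is obligatory. None of the other listed options is made obligatory by any chain of premises.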